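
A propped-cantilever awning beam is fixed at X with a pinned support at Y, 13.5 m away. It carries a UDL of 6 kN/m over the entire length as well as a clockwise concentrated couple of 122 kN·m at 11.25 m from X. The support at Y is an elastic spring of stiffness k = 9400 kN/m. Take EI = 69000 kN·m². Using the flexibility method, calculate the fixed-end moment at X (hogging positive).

Take the reaction at Y as the redundant and release it; the primary structure is a cantilever fixed at X.
Downward deflection at the released point Y due to the loads:
  UDL 6: wL⁴/(8EI) = 24911/EI
  clockwise couple 122 at a = 11.25: M₀a(2L − a)/(2EI) = 10808/EI
  δ_0 = 35720/EI
Tip deflection under a unit load at Y: L³/(3EI) = 820.1/EI.
With EI = 69000 kN·m²: δ_0 = 0.51768 m and δ_{YY} = 0.011886 m/kN.
Compatibility — the spring shortens by R_Y/k under the reaction it provides: δ_0 − R_Y·δ_{YY} = R_Y/k. With 1/k = 0.000106 m/kN, R_Y = δ_0 / (δ_{YY} + 1/k) = 0.51768 / (0.011886 + 0.000106) = 43.17 kN.
Moment equilibrium about X: M_X = Σ(load moments about X) − R_Y·L = 668.8 − 43.17×13.5 = 85.99 kN·m.

M_X = 85.99 kN·m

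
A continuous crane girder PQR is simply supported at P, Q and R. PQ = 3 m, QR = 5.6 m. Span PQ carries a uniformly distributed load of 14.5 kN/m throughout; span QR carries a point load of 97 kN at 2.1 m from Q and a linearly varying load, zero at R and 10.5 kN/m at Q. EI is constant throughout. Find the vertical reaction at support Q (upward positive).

Take M_Q as the redundant. Released structure: two simple spans PQ and QR with a hinge at Q.
Rotations at Q on the released spans (each span's end-slope, ×1/EI):
  span PQ: UDL 14.5: wL³/(24EI) = 16.31/EI
  span QR: point load 97 at a = 2.1: Pab(L + b)/(6LEI) = 193.1/EI
  span QR: triangular load, peak 10.5: w₀L³/(45EI) = 40.98/EI
  relative rotation θ_0 = (16.31 + 234.1)/EI = 250.4/EI
A unit hogging moment at Q produces rotation L₁/(3EI) + L₂/(3EI) = 2.867/EI.
Compatibility: M_Q·(L₁+L₂)/(3EI) = θ_0, giving M_Q = 87.34 kN·m (hogging).
Span PQ, ΣM about P with M_Q applied at Q: R_Q^{PQ}·3 = 65.25 + 87.34, so R_Q^{PQ} = 50.86 kN and R_P = 43.5 − 50.86 = -7.364 kN.
Span QR, ΣM about R: R_Q^{QR}·5.6 = 449.3 + 87.34, so R_Q^{QR} = 95.82 kN and R_R = 126.4 − 95.82 = 30.58 kN.
R_Q = 50.86 + 95.82 = 146.7 kN.

R_Q = 146.7 kN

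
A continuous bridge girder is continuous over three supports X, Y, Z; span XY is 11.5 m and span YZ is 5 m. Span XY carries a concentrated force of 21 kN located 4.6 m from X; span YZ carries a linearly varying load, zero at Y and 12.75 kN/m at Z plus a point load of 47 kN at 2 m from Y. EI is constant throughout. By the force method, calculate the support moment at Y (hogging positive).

Take M_Y as the redundant. Released structure: two simple spans XY and YZ with a hinge at Y.
Discontinuity in slope at Y on the released structure — sum the simple-span end rotations:
  span XY: point load 21 at a = 4.6: Pab(L + a)/(6LEI) = 155.5/EI
  span YZ: triangular load, peak 12.75: 7w₀L³/(360EI) = 30.99/EI
  span YZ: point load 47 at a = 2: Pab(L + b)/(6LEI) = 75.2/EI
  relative rotation θ_0 = (155.5 + 106.2)/EI = 261.7/EI
A unit hogging moment at Y produces rotation L₁/(3EI) + L₂/(3EI) = 5.5/EI.
Compatibility: M_Y·(L₁+L₂)/(3EI) = θ_0, giving M_Y = 47.58 kN·m (hogging).

M_Y = 47.58 kN·m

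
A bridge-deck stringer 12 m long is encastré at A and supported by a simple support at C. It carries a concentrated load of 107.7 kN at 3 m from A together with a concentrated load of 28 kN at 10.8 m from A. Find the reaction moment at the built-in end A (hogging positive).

M_A = 228.7 kN·m

Take the reaction at C as the redundant and release it; the primary structure is a cantilever fixed at A.
Free-end deflection of the primary structure under the applied loading (downward +):
  point load 107.7 at a = 3: Pa²(3L − a)/(6EI) = 5331/EI
  point load 28 at a = 10.8: Pa²(3L − a)/(6EI) = 13717/EI
  δ_0 = 19048/EI
Flexibility coefficient — unit upward force at C: δ_{CC} = L³/(3EI) = 576/EI.
The prop prevents deflection at C: R_C = δ_0/δ_{CC} = 19048/576 = 33.07 kN.
Moment equilibrium about A: M_A = Σ(load moments about A) − R_C·L = 625.5 − 33.07×12 = 228.7 kN·m.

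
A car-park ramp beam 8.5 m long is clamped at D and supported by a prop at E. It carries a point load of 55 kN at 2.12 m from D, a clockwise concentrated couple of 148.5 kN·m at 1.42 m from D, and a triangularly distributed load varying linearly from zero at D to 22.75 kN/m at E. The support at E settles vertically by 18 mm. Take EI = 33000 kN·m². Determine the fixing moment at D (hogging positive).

M_D = 277.4 kN·m

Release the roller at E. Primary structure: cantilever fixed at D.
Deflection at E on the released cantilever, summing each load's contribution:
  point load 55 at a = 2.12: Pa²(3L − a)/(6EI) = 963.2/EI
  clockwise couple 148.5 at a = 1.42: M₀a(2L − a)/(2EI) = 1643/EI
  triangular load, peak 22.75 at the free end: 11w₀L⁴/(120EI) = 10886/EI
  δ_0 = 13492/EI
Flexibility coefficient — unit upward force at E: δ_{EE} = L³/(3EI) = 204.7/EI.
With EI = 33000 kN·m²: δ_0 = 0.40885 m and δ_{EE} = 0.006203 m/kN.
Compatibility — the beam at E must follow the support down by 0.018 m: δ_0 − R_E·δ_{EE} = 0.018, so R_E = (0.40885 − 0.018)/0.006203 = 63.01 kN.
Moment equilibrium about D: M_D = Σ(load moments about D) − R_E·L = 813 − 63.01×8.5 = 277.4 kN·m.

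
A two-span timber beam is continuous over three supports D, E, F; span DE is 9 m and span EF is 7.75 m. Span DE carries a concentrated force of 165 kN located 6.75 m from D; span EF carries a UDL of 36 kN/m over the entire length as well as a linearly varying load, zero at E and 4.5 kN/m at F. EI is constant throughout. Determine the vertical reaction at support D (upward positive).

R_D = 12 kN

Insert a hinge at E; M_E is the redundant, and each span becomes simply supported.
End slopes at the hinge E, treating each span as simply supported:
  span DE: point load 165 at a = 6.75: Pab(L + a)/(6LEI) = 730.9/EI
  span EF: UDL 36: wL³/(24EI) = 698.2/EI
  span EF: triangular load, peak 4.5: 7w₀L³/(360EI) = 40.73/EI
  relative rotation θ_0 = (730.9 + 739)/EI = 1470/EI
A unit hogging moment at E produces rotation L₁/(3EI) + L₂/(3EI) = 5.583/EI.
Slope continuity at E: θ_0 = M_E·5.583/EI, so M_E = 1470/5.583 = 263.3 kN·m (hogging).
Span DE, ΣM about D with M_E applied at E: R_E^{DE}·9 = 1114 + 263.3, so R_E^{DE} = 153 kN and R_D = 165 − 153 = 12 kN.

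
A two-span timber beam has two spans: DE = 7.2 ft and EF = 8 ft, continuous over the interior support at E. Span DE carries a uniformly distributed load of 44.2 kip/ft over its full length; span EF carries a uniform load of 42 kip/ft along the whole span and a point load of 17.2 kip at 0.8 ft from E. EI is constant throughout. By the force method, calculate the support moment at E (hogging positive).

M_E = 318.7 kip·ft

Release continuity at E by inserting a hinge; the redundant is the internal moment M_E. The primary structure is two simply-supported spans DE and EF.
Discontinuity in slope at E on the released structure — sum the simple-span end rotations:
  span DE: UDL 44.2: wL³/(24EI) = 687.4/EI
  span EF: UDL 42: wL³/(24EI) = 896/EI
  span EF: point load 17.2 at a = 0.8: Pab(L + b)/(6LEI) = 31.37/EI
  relative rotation θ_0 = (687.4 + 927.4)/EI = 1615/EI
A unit hogging moment at E produces rotation L₁/(3EI) + L₂/(3EI) = 5.067/EI.
Slope continuity at E: θ_0 = M_E·5.067/EI, so M_E = 1615/5.067 = 318.7 kip·ft (hogging).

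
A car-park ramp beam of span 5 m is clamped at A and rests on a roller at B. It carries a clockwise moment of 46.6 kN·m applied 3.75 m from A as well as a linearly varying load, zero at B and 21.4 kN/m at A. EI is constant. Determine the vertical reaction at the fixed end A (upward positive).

R_A = 29.69 kN

Choose R_B as the redundant. The primary structure is the cantilever fixed at A.
Downward deflection at the released point B due to the loads:
  clockwise couple 46.6 at a = 3.75: M₀a(2L − a)/(2EI) = 546.1/EI
  triangular load, peak 21.4 at the fixed end: w₀L⁴/(30EI) = 445.8/EI
  δ_0 = 991.9/EI
Tip deflection under a unit load at B: L³/(3EI) = 41.67/EI.
Compatibility at B: δ_0 − R_B·δ_{BB} = 0, so R_B = 991.9/41.67 = 23.81 kN.
Vertical equilibrium: R_A = ΣP − R_B = 53.5 − 23.81 = 29.69 kN.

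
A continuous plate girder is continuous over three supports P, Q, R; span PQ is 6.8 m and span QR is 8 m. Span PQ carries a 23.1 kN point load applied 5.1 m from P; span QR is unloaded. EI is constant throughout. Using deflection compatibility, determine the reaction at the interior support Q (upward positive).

Release continuity at Q by inserting a hinge; the redundant is the internal moment M_Q. The primary structure is two simply-supported spans PQ and QR.
Rotations at Q on the released spans (each span's end-slope, ×1/EI):
  span PQ: point load 23.1 at a = 5.1: Pab(L + a)/(6LEI) = 58.41/EI
  relative rotation θ_0 = (58.41 + 0)/EI = 58.41/EI
A unit hogging moment at Q produces rotation L₁/(3EI) + L₂/(3EI) = 4.933/EI.
Slope continuity at Q: θ_0 = M_Q·4.933/EI, so M_Q = 58.41/4.933 = 11.84 kN·m (hogging).
Span PQ, ΣM about P with M_Q applied at Q: R_Q^{PQ}·6.8 = 117.8 + 11.84, so R_Q^{PQ} = 19.07 kN and R_P = 23.1 − 19.07 = 4.034 kN.
Span QR, ΣM about R: R_Q^{QR}·8 = 0 + 11.84, so R_Q^{QR} = 1.48 kN and R_R = 0 − 1.48 = -1.48 kN.
R_Q = 19.07 + 1.48 = 20.55 kN.

R_Q = 20.55 kN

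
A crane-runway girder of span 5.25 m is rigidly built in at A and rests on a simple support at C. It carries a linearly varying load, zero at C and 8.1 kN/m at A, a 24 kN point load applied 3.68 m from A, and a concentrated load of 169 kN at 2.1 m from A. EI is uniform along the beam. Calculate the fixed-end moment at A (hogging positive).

Release the roller at C. Primary structure: cantilever fixed at A.
Downward deflection at the released point C due to the loads:
  triangular load, peak 8.1 at the fixed end: w₀L⁴/(30EI) = 205.1/EI
  point load 24 at a = 3.68: Pa²(3L − a)/(6EI) = 653.8/EI
  point load 169 at a = 2.1: Pa²(3L − a)/(6EI) = 1696/EI
  δ_0 = 2554/EI
Flexibility coefficient — unit upward force at C: δ_{CC} = L³/(3EI) = 48.23/EI.
Compatibility at C: δ_0 − R_C·δ_{CC} = 0, so R_C = 2554/48.23 = 52.96 kN.
Moment equilibrium about A: M_A = Σ(load moments about A) − R_C·L = 480.4 − 52.96×5.25 = 202.4 kN·m.

M_A = 202.4 kN·m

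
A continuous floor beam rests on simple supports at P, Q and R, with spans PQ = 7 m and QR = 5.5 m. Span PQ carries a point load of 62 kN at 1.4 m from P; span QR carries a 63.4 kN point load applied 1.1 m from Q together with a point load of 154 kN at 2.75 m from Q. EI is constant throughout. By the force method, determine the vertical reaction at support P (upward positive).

Insert a hinge at Q; M_Q is the redundant, and each span becomes simply supported.
Discontinuity in slope at Q on the released structure — sum the simple-span end rotations:
  span PQ: point load 62 at a = 1.4: Pab(L + a)/(6LEI) = 97.22/EI
  span QR: point load 63.4 at a = 1.1: Pab(L + b)/(6LEI) = 92.06/EI
  span QR: point load 154 at a = 2.75: Pab(L + b)/(6LEI) = 291.2/EI
  relative rotation θ_0 = (97.22 + 383.2)/EI = 480.4/EI
A unit hogging moment at Q produces rotation L₁/(3EI) + L₂/(3EI) = 4.167/EI.
Slope continuity at Q: θ_0 = M_Q·4.167/EI, so M_Q = 480.4/4.167 = 115.3 kN·m (hogging).
Span PQ, ΣM about P with M_Q applied at Q: R_Q^{PQ}·7 = 86.8 + 115.3, so R_Q^{PQ} = 28.87 kN and R_P = 62 − 28.87 = 33.13 kN.

R_P = 33.13 kN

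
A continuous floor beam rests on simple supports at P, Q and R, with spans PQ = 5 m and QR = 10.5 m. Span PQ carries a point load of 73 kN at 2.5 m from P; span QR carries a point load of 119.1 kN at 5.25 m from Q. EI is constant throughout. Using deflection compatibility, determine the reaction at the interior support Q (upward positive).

R_Q = 149.5 kN

Insert a hinge at Q; M_Q is the redundant, and each span becomes simply supported.
Discontinuity in slope at Q on the released structure — sum the simple-span end rotations:
  span PQ: point load 73 at a = 2.5: Pab(L + a)/(6LEI) = 114.1/EI
  span QR: point load 119.1 at a = 5.25: Pab(L + b)/(6LEI) = 820.7/EI
  relative rotation θ_0 = (114.1 + 820.7)/EI = 934.7/EI
A unit hogging moment at Q produces rotation L₁/(3EI) + L₂/(3EI) = 5.167/EI.
Slope continuity at Q: θ_0 = M_Q·5.167/EI, so M_Q = 934.7/5.167 = 180.9 kN·m (hogging).
Span PQ, ΣM about P with M_Q applied at Q: R_Q^{PQ}·5 = 182.5 + 180.9, so R_Q^{PQ} = 72.68 kN and R_P = 73 − 72.68 = 0.3167 kN.
Span QR, ΣM about R: R_Q^{QR}·10.5 = 625.3 + 180.9, so R_Q^{QR} = 76.78 kN and R_R = 119.1 − 76.78 = 42.32 kN.
R_Q = 72.68 + 76.78 = 149.5 kN.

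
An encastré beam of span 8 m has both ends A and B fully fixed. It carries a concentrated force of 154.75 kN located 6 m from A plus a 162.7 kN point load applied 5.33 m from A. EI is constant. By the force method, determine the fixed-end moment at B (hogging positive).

Release both end moments; the primary structure is a simply-supported span AB with redundants M_A and M_B.
Simple-span end rotations at A and B under the given loads:
  at A: point load 154.75 at a = 6: Pab(L + b)/(6LEI) = 386.9/EI
  at B: point load 154.75 at a = 6: Pab(L + a)/(6LEI) = 541.6/EI
  at A: point load 162.7 at a = 5.33: Pab(L + b)/(6LEI) = 514.7/EI
  at B: point load 162.7 at a = 5.33: Pab(L + a)/(6LEI) = 643/EI
  θ_A0 = 901.6/EI,  θ_B0 = 1185/EI
Flexibility coefficients: a unit moment at one end gives L/(3EI) there and L/(6EI) at the far end, so f₁₁ = f₂₂ = 2.667/EI and f₁₂ = f₂₁ = 1.333/EI.
Compatibility — zero rotation at each built-in end:
  2.667 M_A + 1.333 M_B = 901.6
  1.333 M_A + 2.667 M_B = 1185
Solving the pair gives M_A = 154.6 kN·m and M_B = 366.9 kN·m (hogging).

M_B = 366.9 kN·m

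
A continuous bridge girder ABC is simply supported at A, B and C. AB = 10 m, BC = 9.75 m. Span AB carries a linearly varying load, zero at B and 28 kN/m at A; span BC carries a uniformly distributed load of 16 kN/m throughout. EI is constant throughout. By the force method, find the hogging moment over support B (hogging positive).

M_B = 176.6 kN·m

Take M_B as the redundant. Released structure: two simple spans AB and BC with a hinge at B.
Rotations at B on the released spans (each span's end-slope, ×1/EI):
  span AB: triangular load, peak 28: 7w₀L³/(360EI) = 544.4/EI
  span BC: UDL 16: wL³/(24EI) = 617.9/EI
  relative rotation θ_0 = (544.4 + 617.9)/EI = 1162/EI
A unit hogging moment at B produces rotation L₁/(3EI) + L₂/(3EI) = 6.583/EI.
Slope continuity at B: θ_0 = M_B·6.583/EI, so M_B = 1162/6.583 = 176.6 kN·m (hogging).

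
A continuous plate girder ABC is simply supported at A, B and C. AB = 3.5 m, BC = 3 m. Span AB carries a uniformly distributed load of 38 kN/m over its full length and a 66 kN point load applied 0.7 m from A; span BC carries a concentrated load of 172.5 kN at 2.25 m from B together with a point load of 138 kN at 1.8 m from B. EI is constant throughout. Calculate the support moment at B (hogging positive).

Release continuity at B by inserting a hinge; the redundant is the internal moment M_B. The primary structure is two simply-supported spans AB and BC.
Discontinuity in slope at B on the released structure — sum the simple-span end rotations:
  span AB: UDL 38: wL³/(24EI) = 67.89/EI
  span AB: point load 66 at a = 0.7: Pab(L + a)/(6LEI) = 25.87/EI
  span BC: point load 172.5 at a = 2.25: Pab(L + b)/(6LEI) = 60.64/EI
  span BC: point load 138 at a = 1.8: Pab(L + b)/(6LEI) = 69.55/EI
  relative rotation θ_0 = (93.76 + 130.2)/EI = 224/EI
A unit hogging moment at B produces rotation L₁/(3EI) + L₂/(3EI) = 2.167/EI.
Compatibility: M_B·(L₁+L₂)/(3EI) = θ_0, giving M_B = 103.4 kN·m (hogging).

M_B = 103.4 kN·m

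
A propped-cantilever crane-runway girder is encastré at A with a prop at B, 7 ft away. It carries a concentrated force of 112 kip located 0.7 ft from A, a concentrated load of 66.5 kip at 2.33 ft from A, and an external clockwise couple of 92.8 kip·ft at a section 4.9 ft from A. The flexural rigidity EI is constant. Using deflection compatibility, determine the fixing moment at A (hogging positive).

M_A = 119.3 kip·ft

Remove the prop at B; the released (primary) structure is a cantilever built in at A.
Primary-structure tip deflection at B by superposition:
  point load 112 at a = 0.7: Pa²(3L − a)/(6EI) = 185.7/EI
  point load 66.5 at a = 2.33: Pa²(3L − a)/(6EI) = 1123/EI
  clockwise couple 92.8 at a = 4.9: M₀a(2L − a)/(2EI) = 2069/EI
  δ_0 = 3378/EI
Flexibility coefficient — unit upward force at B: δ_{BB} = L³/(3EI) = 114.3/EI.
Compatibility at B: δ_0 − R_B·δ_{BB} = 0, so R_B = 3378/114.3 = 29.55 kip.
Moment equilibrium about A: M_A = Σ(load moments about A) − R_B·L = 326.1 − 29.55×7 = 119.3 kip·ft.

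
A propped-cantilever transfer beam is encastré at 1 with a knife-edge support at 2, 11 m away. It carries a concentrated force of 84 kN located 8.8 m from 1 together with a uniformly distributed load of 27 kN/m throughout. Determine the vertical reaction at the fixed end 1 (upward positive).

R_1 = 210.5 kN

Release the roller at 2. Primary structure: cantilever fixed at 1.
Downward deflection at the released point 2 due to the loads:
  point load 84 at a = 8.8: Pa²(3L − a)/(6EI) = 26237/EI
  UDL 27: wL⁴/(8EI) = 49413/EI
  δ_0 = 75650/EI
Flexibility coefficient — unit upward force at 2: δ_{22} = L³/(3EI) = 443.7/EI.
Compatibility at 2: δ_0 − R_2·δ_{22} = 0, so R_2 = 75650/443.7 = 170.5 kN.
Vertical equilibrium: R_1 = ΣP − R_2 = 381 − 170.5 = 210.5 kN.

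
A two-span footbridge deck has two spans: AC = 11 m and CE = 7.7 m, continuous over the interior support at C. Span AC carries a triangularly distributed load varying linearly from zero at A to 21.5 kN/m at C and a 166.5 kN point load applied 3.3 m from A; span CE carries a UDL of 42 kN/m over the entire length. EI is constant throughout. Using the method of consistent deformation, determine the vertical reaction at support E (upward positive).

R_E = 112.7 kN

Insert a hinge at C; M_C is the redundant, and each span becomes simply supported.
Rotations at C on the released spans (each span's end-slope, ×1/EI):
  span AC: triangular load, peak 21.5: w₀L³/(45EI) = 635.9/EI
  span AC: point load 166.5 at a = 3.3: Pab(L + a)/(6LEI) = 916.7/EI
  span CE: UDL 42: wL³/(24EI) = 798.9/EI
  relative rotation θ_0 = (1553 + 798.9)/EI = 2352/EI
A unit hogging moment at C produces rotation L₁/(3EI) + L₂/(3EI) = 6.233/EI.
Slope continuity at C: θ_0 = M_C·6.233/EI, so M_C = 2352/6.233 = 377.2 kN·m (hogging).
Span CE, ΣM about E: R_C^{CE}·7.7 = 1245 + 377.2, so R_C^{CE} = 210.7 kN and R_E = 323.4 − 210.7 = 112.7 kN.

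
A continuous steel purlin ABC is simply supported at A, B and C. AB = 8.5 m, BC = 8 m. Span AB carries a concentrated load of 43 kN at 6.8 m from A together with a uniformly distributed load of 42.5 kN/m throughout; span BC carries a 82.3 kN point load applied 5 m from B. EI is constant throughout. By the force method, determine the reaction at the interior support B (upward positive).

Insert a hinge at B; M_B is the redundant, and each span becomes simply supported.
Rotations at B on the released spans (each span's end-slope, ×1/EI):
  span AB: point load 43 at a = 6.8: Pab(L + a)/(6LEI) = 149.1/EI
  span AB: UDL 42.5: wL³/(24EI) = 1088/EI
  span BC: point load 82.3 at a = 5: Pab(L + b)/(6LEI) = 282.9/EI
  relative rotation θ_0 = (1237 + 282.9)/EI = 1520/EI
A unit hogging moment at B produces rotation L₁/(3EI) + L₂/(3EI) = 5.5/EI.
Compatibility: M_B·(L₁+L₂)/(3EI) = θ_0, giving M_B = 276.3 kN·m (hogging).
Span AB, ΣM about A with M_B applied at B: R_B^{AB}·8.5 = 1828 + 276.3, so R_B^{AB} = 247.5 kN and R_A = 404.2 − 247.5 = 156.7 kN.
Span BC, ΣM about C: R_B^{BC}·8 = 246.9 + 276.3, so R_B^{BC} = 65.4 kN and R_C = 82.3 − 65.4 = 16.9 kN.
R_B = 247.5 + 65.4 = 312.9 kN.

R_B = 312.9 kN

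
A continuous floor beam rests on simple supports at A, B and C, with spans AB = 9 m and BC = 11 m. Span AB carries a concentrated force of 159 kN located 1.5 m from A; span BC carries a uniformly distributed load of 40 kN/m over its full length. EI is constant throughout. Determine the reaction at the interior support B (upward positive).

Release continuity at B by inserting a hinge; the redundant is the internal moment M_B. The primary structure is two simply-supported spans AB and BC.
Discontinuity in slope at B on the released structure — sum the simple-span end rotations:
  span AB: point load 159 at a = 1.5: Pab(L + a)/(6LEI) = 347.8/EI
  span BC: UDL 40: wL³/(24EI) = 2218/EI
  relative rotation θ_0 = (347.8 + 2218)/EI = 2566/EI
A unit hogging moment at B produces rotation L₁/(3EI) + L₂/(3EI) = 6.667/EI.
Compatibility: M_B·(L₁+L₂)/(3EI) = θ_0, giving M_B = 384.9 kN·m (hogging).
Span AB, ΣM about A with M_B applied at B: R_B^{AB}·9 = 238.5 + 384.9, so R_B^{AB} = 69.27 kN and R_A = 159 − 69.27 = 89.73 kN.
Span BC, ΣM about C: R_B^{BC}·11 = 2420 + 384.9, so R_B^{BC} = 255 kN and R_C = 440 − 255 = 185 kN.
R_B = 69.27 + 255 = 324.3 kN.

R_B = 324.3 kN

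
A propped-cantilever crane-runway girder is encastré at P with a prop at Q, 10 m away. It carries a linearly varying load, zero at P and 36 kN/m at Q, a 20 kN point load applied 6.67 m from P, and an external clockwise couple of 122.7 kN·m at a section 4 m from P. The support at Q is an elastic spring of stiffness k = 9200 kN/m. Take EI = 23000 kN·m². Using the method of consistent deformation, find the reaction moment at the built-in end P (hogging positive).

Remove the prop at Q; the released (primary) structure is a cantilever built in at P.
Deflection at Q on the released cantilever, summing each load's contribution:
  triangular load, peak 36 at the free end: 11w₀L⁴/(120EI) = 33000/EI
  point load 20 at a = 6.67: Pa²(3L − a)/(6EI) = 3460/EI
  clockwise couple 122.7 at a = 4: M₀a(2L − a)/(2EI) = 3926/EI
  δ_0 = 40386/EI
Flexibility coefficient — unit upward force at Q: δ_{QQ} = L³/(3EI) = 333.3/EI.
With EI = 23000 kN·m²: δ_0 = 1.7559 m and δ_{QQ} = 0.014493 m/kN.
Compatibility — the spring shortens by R_Q/k under the reaction it provides: δ_0 − R_Q·δ_{QQ} = R_Q/k. With 1/k = 0.000109 m/kN, R_Q = δ_0 / (δ_{QQ} + 1/k) = 1.7559 / (0.014493 + 0.000109) = 120.3 kN.
Moment equilibrium about P: M_P = Σ(load moments about P) − R_Q·L = 1456 − 120.3×10 = 253.5 kN·m.

M_P = 253.5 kN·m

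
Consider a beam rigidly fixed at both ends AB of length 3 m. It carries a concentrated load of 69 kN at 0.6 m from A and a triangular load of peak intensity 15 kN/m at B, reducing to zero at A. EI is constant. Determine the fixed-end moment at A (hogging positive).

Take the two fixed-end moments M_A, M_B as redundants; the released structure is the simple span AB.
End rotations of the released simple span under the applied load (×1/EI):
  at A: point load 69 at a = 0.6: Pab(L + b)/(6LEI) = 29.81/EI
  at B: point load 69 at a = 0.6: Pab(L + a)/(6LEI) = 19.87/EI
  at A: triangular load, peak 15: 7w₀L³/(360EI) = 7.875/EI
  at B: triangular load, peak 15: w₀L³/(45EI) = 9/EI
  θ_A0 = 37.68/EI,  θ_B0 = 28.87/EI
Flexibility coefficients: a unit moment at one end gives L/(3EI) there and L/(6EI) at the far end, so f₁₁ = f₂₂ = 1/EI and f₁₂ = f₂₁ = 0.5/EI.
Compatibility — zero rotation at each built-in end:
  1 M_A + 0.5 M_B = 37.68
  0.5 M_A + 1 M_B = 28.87
Solving the pair gives M_A = 31 kN·m and M_B = 13.37 kN·m (hogging).

M_A = 31 kN·m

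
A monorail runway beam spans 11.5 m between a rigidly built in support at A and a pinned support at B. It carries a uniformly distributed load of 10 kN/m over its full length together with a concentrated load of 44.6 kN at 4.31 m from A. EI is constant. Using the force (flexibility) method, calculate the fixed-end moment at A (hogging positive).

M_A = 263 kN·m

Remove the prop at B; the released (primary) structure is a cantilever built in at A.
Deflection at B on the released cantilever, summing each load's contribution:
  UDL 10: wL⁴/(8EI) = 21863/EI
  point load 44.6 at a = 4.31: Pa²(3L − a)/(6EI) = 4169/EI
  δ_0 = 26031/EI
Flexibility coefficient — unit upward force at B: δ_{BB} = L³/(3EI) = 507/EI.
Compatibility at B: δ_0 − R_B·δ_{BB} = 0, so R_B = 26031/507 = 51.35 kN.
Moment equilibrium about A: M_A = Σ(load moments about A) − R_B·L = 853.5 − 51.35×11.5 = 263 kN·m.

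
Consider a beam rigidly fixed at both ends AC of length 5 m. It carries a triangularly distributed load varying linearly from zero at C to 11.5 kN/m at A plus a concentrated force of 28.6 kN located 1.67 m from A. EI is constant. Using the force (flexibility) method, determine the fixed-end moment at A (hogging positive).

Release both end moments; the primary structure is a simply-supported span AC with redundants M_A and M_C.
On the primary (simply-supported) span, the end slopes from the loading are:
  at A: triangular load, peak 11.5: w₀L³/(45EI) = 31.94/EI
  at C: triangular load, peak 11.5: 7w₀L³/(360EI) = 27.95/EI
  at A: point load 28.6 at a = 1.67: Pab(L + b)/(6LEI) = 44.16/EI
  at C: point load 28.6 at a = 1.67: Pab(L + a)/(6LEI) = 35.36/EI
  θ_A0 = 76.11/EI,  θ_C0 = 63.31/EI
Flexibility coefficients: a unit moment at one end gives L/(3EI) there and L/(6EI) at the far end, so f₁₁ = f₂₂ = 1.667/EI and f₁₂ = f₂₁ = 0.8333/EI.
Compatibility — zero rotation at each built-in end:
  1.667 M_A + 0.8333 M_C = 76.11
  0.8333 M_A + 1.667 M_C = 63.31
Solving the pair gives M_A = 35.56 kN·m and M_C = 20.21 kN·m (hogging).

M_A = 35.56 kN·m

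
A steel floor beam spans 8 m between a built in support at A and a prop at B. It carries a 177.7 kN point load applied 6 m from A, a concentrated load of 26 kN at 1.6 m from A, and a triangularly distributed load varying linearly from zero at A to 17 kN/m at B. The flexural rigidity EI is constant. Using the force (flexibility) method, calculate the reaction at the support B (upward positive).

Release the roller at B. Primary structure: cantilever fixed at A.
Primary-structure tip deflection at B by superposition:
  point load 177.7 at a = 6: Pa²(3L − a)/(6EI) = 19192/EI
  point load 26 at a = 1.6: Pa²(3L − a)/(6EI) = 248.5/EI
  triangular load, peak 17 at the free end: 11w₀L⁴/(120EI) = 6383/EI
  δ_0 = 25823/EI
Flexibility coefficient — unit upward force at B: δ_{BB} = L³/(3EI) = 170.7/EI.
The prop prevents deflection at B: R_B = δ_0/δ_{BB} = 25823/170.7 = 151.3 kN.

R_B = 151.3 kN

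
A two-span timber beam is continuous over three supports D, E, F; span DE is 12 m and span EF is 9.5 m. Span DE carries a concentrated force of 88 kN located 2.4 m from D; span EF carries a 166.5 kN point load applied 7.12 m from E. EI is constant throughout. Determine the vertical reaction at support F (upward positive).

Release continuity at E by inserting a hinge; the redundant is the internal moment M_E. The primary structure is two simply-supported spans DE and EF.
Rotations at E on the released spans (each span's end-slope, ×1/EI):
  span DE: point load 88 at a = 2.4: Pab(L + a)/(6LEI) = 405.5/EI
  span EF: point load 166.5 at a = 7.12: Pab(L + b)/(6LEI) = 588/EI
  relative rotation θ_0 = (405.5 + 588)/EI = 993.6/EI
A unit hogging moment at E produces rotation L₁/(3EI) + L₂/(3EI) = 7.167/EI.
Slope continuity at E: θ_0 = M_E·7.167/EI, so M_E = 993.6/7.167 = 138.6 kN·m (hogging).
Span EF, ΣM about F: R_E^{EF}·9.5 = 396.3 + 138.6, so R_E^{EF} = 56.31 kN and R_F = 166.5 − 56.31 = 110.2 kN.

R_F = 110.2 kN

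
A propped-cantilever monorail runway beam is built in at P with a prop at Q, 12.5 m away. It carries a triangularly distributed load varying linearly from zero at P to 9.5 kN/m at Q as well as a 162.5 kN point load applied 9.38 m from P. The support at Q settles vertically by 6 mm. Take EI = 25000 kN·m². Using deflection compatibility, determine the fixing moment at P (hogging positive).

M_P = 327.2 kN·m

Remove the prop at Q; the released (primary) structure is a cantilever built in at P.
Deflection at Q on the released cantilever, summing each load's contribution:
  triangular load, peak 9.5 at the free end: 11w₀L⁴/(120EI) = 21261/EI
  point load 162.5 at a = 9.38: Pa²(3L − a)/(6EI) = 67007/EI
  δ_0 = 88268/EI
Tip deflection under a unit load at Q: L³/(3EI) = 651/EI.
With EI = 25000 kN·m²: δ_0 = 3.5307 m and δ_{QQ} = 0.026042 m/kN.
Compatibility — the beam at Q must follow the support down by 0.006 m: δ_0 − R_Q·δ_{QQ} = 0.006, so R_Q = (3.5307 − 0.006)/0.026042 = 135.3 kN.
Moment equilibrium about P: M_P = Σ(load moments about P) − R_Q·L = 2019 − 135.3×12.5 = 327.2 kN·m.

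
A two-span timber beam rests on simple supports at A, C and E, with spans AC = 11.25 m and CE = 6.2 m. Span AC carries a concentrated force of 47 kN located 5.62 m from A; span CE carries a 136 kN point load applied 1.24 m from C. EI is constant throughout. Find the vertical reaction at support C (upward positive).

Take M_C as the redundant. Released structure: two simple spans AC and CE with a hinge at C.
Rotations at C on the released spans (each span's end-slope, ×1/EI):
  span AC: point load 47 at a = 5.62: Pab(L + a)/(6LEI) = 371.7/EI
  span CE: point load 136 at a = 1.24: Pab(L + b)/(6LEI) = 250.9/EI
  relative rotation θ_0 = (371.7 + 250.9)/EI = 622.6/EI
A unit hogging moment at C produces rotation L₁/(3EI) + L₂/(3EI) = 5.817/EI.
Compatibility: M_C·(L₁+L₂)/(3EI) = θ_0, giving M_C = 107 kN·m (hogging).
Span AC, ΣM about A with M_C applied at C: R_C^{AC}·11.25 = 264.1 + 107, so R_C^{AC} = 32.99 kN and R_A = 47 − 32.99 = 14.01 kN.
Span CE, ΣM about E: R_C^{CE}·6.2 = 674.6 + 107, so R_C^{CE} = 126.1 kN and R_E = 136 − 126.1 = 9.936 kN.
R_C = 32.99 + 126.1 = 159.1 kN.

R_C = 159.1 kN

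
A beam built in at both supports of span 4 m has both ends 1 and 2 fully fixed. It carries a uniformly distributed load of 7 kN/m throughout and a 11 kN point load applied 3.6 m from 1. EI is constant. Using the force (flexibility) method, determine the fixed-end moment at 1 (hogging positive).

M_1 = 9.729 kN·m

Release both end moments; the primary structure is a simply-supported span 12 with redundants M_1 and M_2.
Simple-span end rotations at 1 and 2 under the given loads:
  at 1: UDL 7: wL³/(24EI) = 18.67/EI
  at 2: UDL 7: wL³/(24EI) = 18.67/EI
  at 1: point load 11 at a = 3.6: Pab(L + b)/(6LEI) = 2.904/EI
  at 2: point load 11 at a = 3.6: Pab(L + a)/(6LEI) = 5.016/EI
  θ_10 = 21.57/EI,  θ_20 = 23.68/EI
Flexibility coefficients: a unit moment at one end gives L/(3EI) there and L/(6EI) at the far end, so f₁₁ = f₂₂ = 1.333/EI and f₁₂ = f₂₁ = 0.6667/EI.
Compatibility — zero rotation at each built-in end:
  1.333 M_1 + 0.6667 M_2 = 21.57
  0.6667 M_1 + 1.333 M_2 = 23.68
Solving the pair gives M_1 = 9.729 kN·m and M_2 = 12.9 kN·m (hogging).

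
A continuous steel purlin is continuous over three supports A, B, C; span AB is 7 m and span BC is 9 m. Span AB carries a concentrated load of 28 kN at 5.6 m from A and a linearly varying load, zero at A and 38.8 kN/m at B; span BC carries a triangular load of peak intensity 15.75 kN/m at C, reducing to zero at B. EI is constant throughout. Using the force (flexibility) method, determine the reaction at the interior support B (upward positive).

R_B = 164.4 kN

Release continuity at B by inserting a hinge; the redundant is the internal moment M_B. The primary structure is two simply-supported spans AB and BC.
Rotations at B on the released spans (each span's end-slope, ×1/EI):
  span AB: point load 28 at a = 5.6: Pab(L + a)/(6LEI) = 65.86/EI
  span AB: triangular load, peak 38.8: w₀L³/(45EI) = 295.7/EI
  span BC: triangular load, peak 15.75: 7w₀L³/(360EI) = 223.3/EI
  relative rotation θ_0 = (361.6 + 223.3)/EI = 584.9/EI
A unit hogging moment at B produces rotation L₁/(3EI) + L₂/(3EI) = 5.333/EI.
Slope continuity at B: θ_0 = M_B·5.333/EI, so M_B = 584.9/5.333 = 109.7 kN·m (hogging).
Span AB, ΣM about A with M_B applied at B: R_B^{AB}·7 = 790.5 + 109.7, so R_B^{AB} = 128.6 kN and R_A = 163.8 − 128.6 = 35.2 kN.
Span BC, ΣM about C: R_B^{BC}·9 = 212.6 + 109.7, so R_B^{BC} = 35.81 kN and R_C = 70.88 − 35.81 = 35.07 kN.
R_B = 128.6 + 35.81 = 164.4 kN.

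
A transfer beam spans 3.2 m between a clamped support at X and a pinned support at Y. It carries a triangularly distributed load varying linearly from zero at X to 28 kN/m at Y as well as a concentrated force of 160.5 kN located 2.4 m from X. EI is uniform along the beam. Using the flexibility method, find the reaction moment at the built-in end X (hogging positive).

M_X = 76.91 kN·m

Remove the prop at Y; the released (primary) structure is a cantilever built in at X.
Primary-structure tip deflection at Y by superposition:
  triangular load, peak 28 at the free end: 11w₀L⁴/(120EI) = 269.1/EI
  point load 160.5 at a = 2.4: Pa²(3L − a)/(6EI) = 1109/EI
  δ_0 = 1379/EI
Tip deflection under a unit load at Y: L³/(3EI) = 10.92/EI.
The prop prevents deflection at Y: R_Y = δ_0/δ_{YY} = 1379/10.92 = 126.2 kN.
Moment equilibrium about X: M_X = Σ(load moments about X) − R_Y·L = 480.8 − 126.2×3.2 = 76.91 kN·m.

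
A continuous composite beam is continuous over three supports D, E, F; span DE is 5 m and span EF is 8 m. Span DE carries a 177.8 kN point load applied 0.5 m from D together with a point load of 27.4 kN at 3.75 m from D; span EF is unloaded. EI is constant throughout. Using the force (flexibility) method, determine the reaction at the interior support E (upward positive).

R_E = 46.64 kN

Insert a hinge at E; M_E is the redundant, and each span becomes simply supported.
End slopes at the hinge E, treating each span as simply supported:
  span DE: point load 177.8 at a = 0.5: Pab(L + a)/(6LEI) = 73.34/EI
  span DE: point load 27.4 at a = 3.75: Pab(L + a)/(6LEI) = 37.46/EI
  relative rotation θ_0 = (110.8 + 0)/EI = 110.8/EI
A unit hogging moment at E produces rotation L₁/(3EI) + L₂/(3EI) = 4.333/EI.
Compatibility: M_E·(L₁+L₂)/(3EI) = θ_0, giving M_E = 25.57 kN·m (hogging).
Span DE, ΣM about D with M_E applied at E: R_E^{DE}·5 = 191.7 + 25.57, so R_E^{DE} = 43.44 kN and R_D = 205.2 − 43.44 = 161.8 kN.
Span EF, ΣM about F: R_E^{EF}·8 = 0 + 25.57, so R_E^{EF} = 3.196 kN and R_F = 0 − 3.196 = -3.196 kN.
R_E = 43.44 + 3.196 = 46.64 kN.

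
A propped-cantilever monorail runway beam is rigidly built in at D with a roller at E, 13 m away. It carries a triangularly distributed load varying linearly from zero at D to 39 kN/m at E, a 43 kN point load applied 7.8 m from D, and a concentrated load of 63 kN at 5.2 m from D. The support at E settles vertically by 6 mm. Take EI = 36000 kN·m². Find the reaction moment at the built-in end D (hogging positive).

M_D = 639.5 kN·m

Take the reaction at E as the redundant and release it; the primary structure is a cantilever fixed at D.
Primary-structure tip deflection at E by superposition:
  triangular load, peak 39 at the free end: 11w₀L⁴/(120EI) = 102106/EI
  point load 43 at a = 7.8: Pa²(3L − a)/(6EI) = 13604/EI
  point load 63 at a = 5.2: Pa²(3L − a)/(6EI) = 9596/EI
  δ_0 = 125306/EI
Flexibility coefficient — unit upward force at E: δ_{EE} = L³/(3EI) = 732.3/EI.
With EI = 36000 kN·m²: δ_0 = 3.4807 m and δ_{EE} = 0.020343 m/kN.
Compatibility — the beam at E must follow the support down by 0.006 m: δ_0 − R_E·δ_{EE} = 0.006, so R_E = (3.4807 − 0.006)/0.020343 = 170.8 kN.
Moment equilibrium about D: M_D = Σ(load moments about D) − R_E·L = 2860 − 170.8×13 = 639.5 kN·m.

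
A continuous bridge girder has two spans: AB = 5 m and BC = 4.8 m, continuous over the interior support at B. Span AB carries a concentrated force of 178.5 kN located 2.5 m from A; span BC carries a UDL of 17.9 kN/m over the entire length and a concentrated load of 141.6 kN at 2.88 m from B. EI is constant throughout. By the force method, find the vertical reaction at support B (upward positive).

R_B = 256.9 kN

Release continuity at B by inserting a hinge; the redundant is the internal moment M_B. The primary structure is two simply-supported spans AB and BC.
End slopes at the hinge B, treating each span as simply supported:
  span AB: point load 178.5 at a = 2.5: Pab(L + a)/(6LEI) = 278.9/EI
  span BC: UDL 17.9: wL³/(24EI) = 82.48/EI
  span BC: point load 141.6 at a = 2.88: Pab(L + b)/(6LEI) = 182.7/EI
  relative rotation θ_0 = (278.9 + 265.2)/EI = 544.1/EI
A unit hogging moment at B produces rotation L₁/(3EI) + L₂/(3EI) = 3.267/EI.
Compatibility: M_B·(L₁+L₂)/(3EI) = θ_0, giving M_B = 166.6 kN·m (hogging).
Span AB, ΣM about A with M_B applied at B: R_B^{AB}·5 = 446.2 + 166.6, so R_B^{AB} = 122.6 kN and R_A = 178.5 − 122.6 = 55.94 kN.
Span BC, ΣM about C: R_B^{BC}·4.8 = 478.1 + 166.6, so R_B^{BC} = 134.3 kN and R_C = 227.5 − 134.3 = 93.22 kN.
R_B = 122.6 + 134.3 = 256.9 kN.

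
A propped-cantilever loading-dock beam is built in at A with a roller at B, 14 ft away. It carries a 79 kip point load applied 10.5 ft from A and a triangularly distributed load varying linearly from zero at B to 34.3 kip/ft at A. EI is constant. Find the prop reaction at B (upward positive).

Take the reaction at B as the redundant and release it; the primary structure is a cantilever fixed at A.
Deflection at B on the released cantilever, summing each load's contribution:
  point load 79 at a = 10.5: Pa²(3L − a)/(6EI) = 45726/EI
  triangular load, peak 34.3 at the fixed end: w₀L⁴/(30EI) = 43922/EI
  δ_0 = 89648/EI
Flexibility coefficient — unit upward force at B: δ_{BB} = L³/(3EI) = 914.7/EI.
The prop prevents deflection at B: R_B = δ_0/δ_{BB} = 89648/914.7 = 98.01 kip.

R_B = 98.01 kip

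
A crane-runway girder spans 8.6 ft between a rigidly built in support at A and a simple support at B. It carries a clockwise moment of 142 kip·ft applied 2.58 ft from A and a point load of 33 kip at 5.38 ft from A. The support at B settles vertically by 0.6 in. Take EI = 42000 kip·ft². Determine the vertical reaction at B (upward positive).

R_B = 18.06 kip

Choose R_B as the redundant. The primary structure is the cantilever fixed at A.
Primary-structure tip deflection at B by superposition:
  clockwise couple 142 at a = 2.58: M₀a(2L − a)/(2EI) = 2678/EI
  point load 33 at a = 5.38: Pa²(3L − a)/(6EI) = 3251/EI
  δ_0 = 5929/EI
Tip deflection under a unit load at B: L³/(3EI) = 212/EI.
With EI = 42000 kip·ft²: δ_0 = 0.14116 ft and δ_{BB} = 0.005048 ft/kip.
Compatibility — the beam at B must follow the support down by 0.05 ft: δ_0 − R_B·δ_{BB} = 0.05, so R_B = (0.14116 − 0.05)/0.005048 = 18.06 kip.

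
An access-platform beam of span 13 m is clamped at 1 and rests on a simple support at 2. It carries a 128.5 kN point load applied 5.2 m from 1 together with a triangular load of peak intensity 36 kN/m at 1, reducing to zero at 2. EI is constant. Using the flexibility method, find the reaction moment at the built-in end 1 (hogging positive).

Remove the prop at 2; the released (primary) structure is a cantilever built in at 1.
Deflection at 2 on the released cantilever, summing each load's contribution:
  point load 128.5 at a = 5.2: Pa²(3L − a)/(6EI) = 19574/EI
  triangular load, peak 36 at the fixed end: w₀L⁴/(30EI) = 34273/EI
  δ_0 = 53847/EI
Flexibility coefficient — unit upward force at 2: δ_{22} = L³/(3EI) = 732.3/EI.
The prop prevents deflection at 2: R_2 = δ_0/δ_{22} = 53847/732.3 = 73.53 kN.
Moment equilibrium about 1: M_1 = Σ(load moments about 1) − R_2·L = 1682 − 73.53×13 = 726.3 kN·m.

M_1 = 726.3 kN·m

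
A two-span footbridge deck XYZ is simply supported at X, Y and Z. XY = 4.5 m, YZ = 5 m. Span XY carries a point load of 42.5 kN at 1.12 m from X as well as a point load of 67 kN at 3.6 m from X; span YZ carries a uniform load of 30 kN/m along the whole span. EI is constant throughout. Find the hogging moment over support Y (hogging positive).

M_Y = 80.48 kN·m

Take M_Y as the redundant. Released structure: two simple spans XY and YZ with a hinge at Y.
Discontinuity in slope at Y on the released structure — sum the simple-span end rotations:
  span XY: point load 42.5 at a = 1.12: Pab(L + a)/(6LEI) = 33.49/EI
  span XY: point load 67 at a = 3.6: Pab(L + a)/(6LEI) = 65.12/EI
  span YZ: UDL 30: wL³/(24EI) = 156.2/EI
  relative rotation θ_0 = (98.61 + 156.2)/EI = 254.9/EI
A unit hogging moment at Y produces rotation L₁/(3EI) + L₂/(3EI) = 3.167/EI.
Compatibility: M_Y·(L₁+L₂)/(3EI) = θ_0, giving M_Y = 80.48 kN·m (hogging).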